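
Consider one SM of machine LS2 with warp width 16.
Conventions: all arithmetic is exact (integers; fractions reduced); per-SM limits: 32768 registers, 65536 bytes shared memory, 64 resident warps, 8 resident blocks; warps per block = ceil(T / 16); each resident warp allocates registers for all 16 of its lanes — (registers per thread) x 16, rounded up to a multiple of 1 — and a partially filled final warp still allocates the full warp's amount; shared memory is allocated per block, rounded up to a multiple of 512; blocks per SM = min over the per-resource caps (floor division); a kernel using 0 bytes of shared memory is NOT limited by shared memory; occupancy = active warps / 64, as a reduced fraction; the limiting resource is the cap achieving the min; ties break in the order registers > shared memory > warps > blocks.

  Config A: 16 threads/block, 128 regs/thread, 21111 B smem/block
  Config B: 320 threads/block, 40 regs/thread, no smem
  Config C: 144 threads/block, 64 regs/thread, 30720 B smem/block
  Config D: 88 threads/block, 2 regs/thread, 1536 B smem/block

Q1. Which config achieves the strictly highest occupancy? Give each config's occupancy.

occupancies: A 3/64, B 5/8, C 9/32, D 3/4

Answer: D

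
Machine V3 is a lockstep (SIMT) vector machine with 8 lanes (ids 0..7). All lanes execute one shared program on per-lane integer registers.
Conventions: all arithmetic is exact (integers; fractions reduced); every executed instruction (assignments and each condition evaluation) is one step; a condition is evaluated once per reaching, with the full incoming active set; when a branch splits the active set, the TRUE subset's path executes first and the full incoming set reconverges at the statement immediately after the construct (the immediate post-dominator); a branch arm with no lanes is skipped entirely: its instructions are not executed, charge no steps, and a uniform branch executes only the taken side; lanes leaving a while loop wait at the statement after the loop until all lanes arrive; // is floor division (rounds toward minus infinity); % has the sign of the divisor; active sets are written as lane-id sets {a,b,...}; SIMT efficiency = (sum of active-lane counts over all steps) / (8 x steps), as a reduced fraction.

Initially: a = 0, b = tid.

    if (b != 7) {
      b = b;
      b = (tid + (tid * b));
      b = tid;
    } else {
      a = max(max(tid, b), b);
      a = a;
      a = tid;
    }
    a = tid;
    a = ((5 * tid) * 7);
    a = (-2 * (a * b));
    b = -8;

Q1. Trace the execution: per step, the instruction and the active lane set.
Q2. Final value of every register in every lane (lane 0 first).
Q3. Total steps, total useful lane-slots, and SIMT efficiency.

step 0: eval (b != 7)                {0,1,2,3,4,5,6,7}
step 1: b <- b                       {0,1,2,3,4,5,6}
step 2: b <- (tid + (tid * b))       {0,1,2,3,4,5,6}
step 3: b <- tid                     {0,1,2,3,4,5,6}
step 4: a <- max(max(tid, b), b)     {7}
step 5: a <- a                       {7}
step 6: a <- tid                     {7}
step 7: a <- tid                     {0,1,2,3,4,5,6,7}
step 8: a <- ((5 * tid) * 7)         {0,1,2,3,4,5,6,7}
step 9: a <- (-2 * (a * b))          {0,1,2,3,4,5,6,7}
step 10: b <- -8                      {0,1,2,3,4,5,6,7}

Answer: 11 steps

a: 0,-70,-280,-630,-1120,-1750,-2520,-3430
b: -8,-8,-8,-8,-8,-8,-8,-8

steps = 11; useful = 64; efficiency = 64/88 = 8/11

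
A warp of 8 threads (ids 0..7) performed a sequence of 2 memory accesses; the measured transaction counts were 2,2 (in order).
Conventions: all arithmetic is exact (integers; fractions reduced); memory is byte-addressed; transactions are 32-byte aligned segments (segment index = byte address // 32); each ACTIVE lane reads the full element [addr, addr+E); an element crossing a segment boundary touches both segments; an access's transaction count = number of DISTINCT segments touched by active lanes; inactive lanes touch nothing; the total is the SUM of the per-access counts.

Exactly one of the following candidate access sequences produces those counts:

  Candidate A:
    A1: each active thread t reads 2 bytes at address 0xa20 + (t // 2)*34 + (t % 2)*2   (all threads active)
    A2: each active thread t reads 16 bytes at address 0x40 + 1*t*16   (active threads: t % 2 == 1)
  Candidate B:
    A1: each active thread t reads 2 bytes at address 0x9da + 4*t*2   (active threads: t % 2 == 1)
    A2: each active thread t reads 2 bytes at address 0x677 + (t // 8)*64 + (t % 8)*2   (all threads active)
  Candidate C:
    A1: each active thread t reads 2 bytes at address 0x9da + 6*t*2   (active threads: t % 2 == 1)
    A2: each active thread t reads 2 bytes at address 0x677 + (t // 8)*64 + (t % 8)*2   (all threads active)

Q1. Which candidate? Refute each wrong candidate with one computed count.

A: A1 gives 4 transactions, not 2
C: A1 gives 3 transactions, not 2
B: all counts match (2,2)

Answer: B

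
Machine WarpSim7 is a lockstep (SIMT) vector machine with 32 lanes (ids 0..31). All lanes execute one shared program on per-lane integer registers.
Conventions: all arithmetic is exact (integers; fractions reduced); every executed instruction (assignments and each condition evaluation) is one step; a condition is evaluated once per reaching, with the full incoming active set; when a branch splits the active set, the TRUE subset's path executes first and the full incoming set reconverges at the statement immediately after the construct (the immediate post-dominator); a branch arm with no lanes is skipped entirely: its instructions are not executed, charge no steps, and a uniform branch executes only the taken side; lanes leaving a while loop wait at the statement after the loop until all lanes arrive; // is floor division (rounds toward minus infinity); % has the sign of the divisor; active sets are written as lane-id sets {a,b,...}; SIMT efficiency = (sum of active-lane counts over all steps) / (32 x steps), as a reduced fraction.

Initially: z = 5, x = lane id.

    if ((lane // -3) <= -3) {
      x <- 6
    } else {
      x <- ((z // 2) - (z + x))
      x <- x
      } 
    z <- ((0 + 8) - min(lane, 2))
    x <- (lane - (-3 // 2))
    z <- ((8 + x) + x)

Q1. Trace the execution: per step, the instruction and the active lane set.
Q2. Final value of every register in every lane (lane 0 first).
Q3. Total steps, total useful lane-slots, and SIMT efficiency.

step 0: eval ((lane // -3) <= -3)    {0,1,2,3,4,5,6,7,8,9,10,11,12,13,14,15,16,17,18,19,20,21,22,23,24,25,26,27,28,29,30,31}
step 1: x <- 6                       {7,8,9,10,11,12,13,14,15,16,17,18,19,20,21,22,23,24,25,26,27,28,29,30,31}
step 2: x <- ((z // 2) - (z + x))    {0,1,2,3,4,5,6}
step 3: x <- x                       {0,1,2,3,4,5,6}
step 4: z <- ((0 + 8) - min(lane, 2)) {0,1,2,3,4,5,6,7,8,9,10,11,12,13,14,15,16,17,18,19,20,21,22,23,24,25,26,27,28,29,30,31}
step 5: x <- (lane - (-3 // 2))      {0,1,2,3,4,5,6,7,8,9,10,11,12,13,14,15,16,17,18,19,20,21,22,23,24,25,26,27,28,29,30,31}
step 6: z <- ((8 + x) + x)           {0,1,2,3,4,5,6,7,8,9,10,11,12,13,14,15,16,17,18,19,20,21,22,23,24,25,26,27,28,29,30,31}

Answer: 7 steps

z: 12,14,16,18,20,22,24,26,28,30,32,34,36,38,40,42,44,46,48,50,52,54,56,58,60,62,64,66,68,70,72,74
x: 2,3,4,5,6,7,8,9,10,11,12,13,14,15,16,17,18,19,20,21,22,23,24,25,26,27,28,29,30,31,32,33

steps = 7; useful = 167; efficiency = 167/224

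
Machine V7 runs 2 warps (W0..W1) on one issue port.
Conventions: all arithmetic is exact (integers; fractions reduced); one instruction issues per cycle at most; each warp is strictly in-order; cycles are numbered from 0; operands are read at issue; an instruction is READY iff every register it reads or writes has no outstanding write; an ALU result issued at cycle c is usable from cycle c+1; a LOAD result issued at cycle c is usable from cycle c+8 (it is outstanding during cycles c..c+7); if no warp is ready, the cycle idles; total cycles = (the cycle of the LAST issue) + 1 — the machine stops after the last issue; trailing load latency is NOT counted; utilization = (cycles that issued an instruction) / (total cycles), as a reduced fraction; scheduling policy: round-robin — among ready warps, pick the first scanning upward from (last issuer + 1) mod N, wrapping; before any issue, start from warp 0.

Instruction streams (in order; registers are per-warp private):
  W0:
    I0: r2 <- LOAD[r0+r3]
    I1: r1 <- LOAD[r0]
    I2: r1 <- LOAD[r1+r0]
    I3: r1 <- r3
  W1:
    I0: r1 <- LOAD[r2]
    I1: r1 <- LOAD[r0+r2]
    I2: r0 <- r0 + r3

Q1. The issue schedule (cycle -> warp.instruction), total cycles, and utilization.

cycle 0: W0.I0
cycle 1: W1.I0
cycle 2: W0.I1
cycle 3: idle
cycle 4: idle
cycle 5: idle
cycle 6: idle
cycle 7: idle
cycle 8: idle
cycle 9: W1.I1
cycle 10: W0.I2
cycle 11: W1.I2
cycle 12: idle
cycle 13: idle
cycle 14: idle
cycle 15: idle
cycle 16: idle
cycle 17: idle
cycle 18: W0.I3

Answer: 19 cycles, utilization 7/19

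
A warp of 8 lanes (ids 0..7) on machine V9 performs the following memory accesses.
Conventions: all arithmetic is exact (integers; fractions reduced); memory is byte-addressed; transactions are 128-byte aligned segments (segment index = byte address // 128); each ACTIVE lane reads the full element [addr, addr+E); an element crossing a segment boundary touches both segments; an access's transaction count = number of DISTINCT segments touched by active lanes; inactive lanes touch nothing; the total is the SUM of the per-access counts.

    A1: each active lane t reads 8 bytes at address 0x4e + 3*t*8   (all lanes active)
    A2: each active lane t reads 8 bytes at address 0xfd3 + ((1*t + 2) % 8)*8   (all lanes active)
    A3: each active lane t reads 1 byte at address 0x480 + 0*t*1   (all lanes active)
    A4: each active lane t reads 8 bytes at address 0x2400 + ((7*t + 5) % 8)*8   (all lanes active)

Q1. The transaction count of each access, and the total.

A1: 2 transactions
A2: 2 transactions
A3: 1 transaction
A4: 1 transaction

Answer: 2,2,1,1; total 6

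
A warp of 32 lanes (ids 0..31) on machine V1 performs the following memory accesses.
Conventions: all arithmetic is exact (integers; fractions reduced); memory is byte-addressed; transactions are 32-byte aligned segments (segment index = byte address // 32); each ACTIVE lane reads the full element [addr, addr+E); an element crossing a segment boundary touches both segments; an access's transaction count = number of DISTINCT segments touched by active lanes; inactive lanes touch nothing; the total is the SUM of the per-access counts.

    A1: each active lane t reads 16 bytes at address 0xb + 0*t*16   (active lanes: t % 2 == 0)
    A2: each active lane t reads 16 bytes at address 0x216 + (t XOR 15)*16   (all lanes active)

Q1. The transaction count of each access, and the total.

A1: 1 transaction
A2: 17 transactions

Answer: 1,17; total 18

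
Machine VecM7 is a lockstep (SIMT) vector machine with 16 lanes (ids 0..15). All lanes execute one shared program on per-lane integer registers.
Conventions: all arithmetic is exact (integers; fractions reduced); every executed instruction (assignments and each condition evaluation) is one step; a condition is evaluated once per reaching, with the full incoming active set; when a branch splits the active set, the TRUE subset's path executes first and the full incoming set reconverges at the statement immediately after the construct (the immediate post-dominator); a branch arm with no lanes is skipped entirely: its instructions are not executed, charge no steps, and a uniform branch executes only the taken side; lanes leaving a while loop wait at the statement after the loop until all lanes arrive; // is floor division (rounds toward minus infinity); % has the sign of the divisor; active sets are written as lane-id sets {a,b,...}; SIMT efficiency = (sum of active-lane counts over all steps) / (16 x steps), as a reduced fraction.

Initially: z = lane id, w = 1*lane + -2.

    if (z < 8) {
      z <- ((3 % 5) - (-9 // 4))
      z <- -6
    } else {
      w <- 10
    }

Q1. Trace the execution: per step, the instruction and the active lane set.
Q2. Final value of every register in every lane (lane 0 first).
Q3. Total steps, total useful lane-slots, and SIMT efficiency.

step 0: eval (z < 8)                 {0,1,2,3,4,5,6,7,8,9,10,11,12,13,14,15}
step 1: z <- ((3 % 5) - (-9 // 4))   {0,1,2,3,4,5,6,7}
step 2: z <- -6                      {0,1,2,3,4,5,6,7}
step 3: w <- 10                      {8,9,10,11,12,13,14,15}

Answer: 4 steps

z: -6,-6,-6,-6,-6,-6,-6,-6,8,9,10,11,12,13,14,15
w: -2,-1,0,1,2,3,4,5,10,10,10,10,10,10,10,10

steps = 4; useful = 40; efficiency = 40/64 = 5/8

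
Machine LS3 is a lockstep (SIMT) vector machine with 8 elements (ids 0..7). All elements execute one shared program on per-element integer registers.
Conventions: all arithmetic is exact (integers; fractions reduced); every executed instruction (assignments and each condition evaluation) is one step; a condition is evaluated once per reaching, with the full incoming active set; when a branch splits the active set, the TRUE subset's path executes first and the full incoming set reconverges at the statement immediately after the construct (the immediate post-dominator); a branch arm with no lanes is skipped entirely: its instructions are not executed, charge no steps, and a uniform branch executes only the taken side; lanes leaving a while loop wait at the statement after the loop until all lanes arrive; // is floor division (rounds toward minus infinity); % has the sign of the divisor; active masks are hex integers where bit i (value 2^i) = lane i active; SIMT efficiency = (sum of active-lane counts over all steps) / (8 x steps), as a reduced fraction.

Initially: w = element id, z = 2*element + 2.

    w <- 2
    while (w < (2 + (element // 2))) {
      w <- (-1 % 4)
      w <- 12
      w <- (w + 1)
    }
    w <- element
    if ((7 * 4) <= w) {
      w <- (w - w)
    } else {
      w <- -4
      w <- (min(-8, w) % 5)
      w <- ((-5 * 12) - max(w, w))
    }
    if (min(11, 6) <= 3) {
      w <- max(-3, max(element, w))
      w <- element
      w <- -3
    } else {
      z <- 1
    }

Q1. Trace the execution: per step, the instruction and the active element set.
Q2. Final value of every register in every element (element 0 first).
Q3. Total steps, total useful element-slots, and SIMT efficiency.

step 0: w <- 2                       0xff
step 1: eval (w < (2 + (element // 2))) 0xff
step 2: w <- (-1 % 4)                0xfc
step 3: w <- 12                      0xfc
step 4: w <- (w + 1)                 0xfc
step 5: eval (w < (2 + (element // 2))) 0xfc
step 6: w <- element                 0xff
step 7: eval ((7 * 4) <= w)          0xff
step 8: w <- -4                      0xff
step 9: w <- (min(-8, w) % 5)        0xff
step 10: w <- ((-5 * 12) - max(w, w)) 0xff
step 11: eval (min(11, 6) <= 3)       0xff
step 12: z <- 1                       0xff

Answer: 13 steps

w: -62,-62,-62,-62,-62,-62,-62,-62
z: 1,1,1,1,1,1,1,1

steps = 13; useful = 96; efficiency = 96/104 = 12/13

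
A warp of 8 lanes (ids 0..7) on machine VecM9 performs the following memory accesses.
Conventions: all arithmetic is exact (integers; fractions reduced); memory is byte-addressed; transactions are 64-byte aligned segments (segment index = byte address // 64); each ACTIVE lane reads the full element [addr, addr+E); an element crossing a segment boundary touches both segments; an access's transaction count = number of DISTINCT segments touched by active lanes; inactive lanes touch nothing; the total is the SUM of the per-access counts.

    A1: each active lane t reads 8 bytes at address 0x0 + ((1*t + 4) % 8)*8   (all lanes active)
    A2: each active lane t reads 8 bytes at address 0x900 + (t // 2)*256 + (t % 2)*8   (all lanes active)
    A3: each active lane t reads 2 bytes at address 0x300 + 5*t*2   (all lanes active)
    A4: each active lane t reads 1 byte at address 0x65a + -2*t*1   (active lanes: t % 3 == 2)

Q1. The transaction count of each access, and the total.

A1: 1 transaction
A2: 4 transactions
A3: 2 transactions
A4: 1 transaction

Answer: 1,4,2,1; total 8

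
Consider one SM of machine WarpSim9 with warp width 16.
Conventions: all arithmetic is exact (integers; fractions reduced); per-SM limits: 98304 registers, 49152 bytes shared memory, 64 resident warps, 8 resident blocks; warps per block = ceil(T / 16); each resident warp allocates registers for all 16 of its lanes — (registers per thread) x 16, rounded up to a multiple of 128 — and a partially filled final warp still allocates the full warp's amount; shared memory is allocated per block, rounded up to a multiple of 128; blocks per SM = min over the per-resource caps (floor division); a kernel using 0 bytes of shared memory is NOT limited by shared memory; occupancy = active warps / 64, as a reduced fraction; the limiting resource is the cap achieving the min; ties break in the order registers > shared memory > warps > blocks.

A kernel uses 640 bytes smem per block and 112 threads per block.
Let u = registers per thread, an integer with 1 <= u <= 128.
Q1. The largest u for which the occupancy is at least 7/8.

Answer: u = 104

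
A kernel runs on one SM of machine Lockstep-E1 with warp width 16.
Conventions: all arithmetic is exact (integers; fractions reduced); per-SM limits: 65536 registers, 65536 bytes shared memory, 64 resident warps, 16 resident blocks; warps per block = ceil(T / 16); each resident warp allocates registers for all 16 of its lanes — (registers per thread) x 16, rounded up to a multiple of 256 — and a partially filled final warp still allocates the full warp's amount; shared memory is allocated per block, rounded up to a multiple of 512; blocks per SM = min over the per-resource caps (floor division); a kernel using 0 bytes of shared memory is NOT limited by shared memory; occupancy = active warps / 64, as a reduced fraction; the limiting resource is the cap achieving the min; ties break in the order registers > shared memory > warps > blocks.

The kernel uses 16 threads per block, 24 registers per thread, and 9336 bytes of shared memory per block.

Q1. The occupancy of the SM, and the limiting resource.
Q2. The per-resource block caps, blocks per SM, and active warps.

Answer: occupancy 3/32, limited by shared memory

registers: 128 blocks
shared memory: 6 blocks
warps: 64 blocks
blocks: 16 blocks

Answer: 6 blocks, 6 active warps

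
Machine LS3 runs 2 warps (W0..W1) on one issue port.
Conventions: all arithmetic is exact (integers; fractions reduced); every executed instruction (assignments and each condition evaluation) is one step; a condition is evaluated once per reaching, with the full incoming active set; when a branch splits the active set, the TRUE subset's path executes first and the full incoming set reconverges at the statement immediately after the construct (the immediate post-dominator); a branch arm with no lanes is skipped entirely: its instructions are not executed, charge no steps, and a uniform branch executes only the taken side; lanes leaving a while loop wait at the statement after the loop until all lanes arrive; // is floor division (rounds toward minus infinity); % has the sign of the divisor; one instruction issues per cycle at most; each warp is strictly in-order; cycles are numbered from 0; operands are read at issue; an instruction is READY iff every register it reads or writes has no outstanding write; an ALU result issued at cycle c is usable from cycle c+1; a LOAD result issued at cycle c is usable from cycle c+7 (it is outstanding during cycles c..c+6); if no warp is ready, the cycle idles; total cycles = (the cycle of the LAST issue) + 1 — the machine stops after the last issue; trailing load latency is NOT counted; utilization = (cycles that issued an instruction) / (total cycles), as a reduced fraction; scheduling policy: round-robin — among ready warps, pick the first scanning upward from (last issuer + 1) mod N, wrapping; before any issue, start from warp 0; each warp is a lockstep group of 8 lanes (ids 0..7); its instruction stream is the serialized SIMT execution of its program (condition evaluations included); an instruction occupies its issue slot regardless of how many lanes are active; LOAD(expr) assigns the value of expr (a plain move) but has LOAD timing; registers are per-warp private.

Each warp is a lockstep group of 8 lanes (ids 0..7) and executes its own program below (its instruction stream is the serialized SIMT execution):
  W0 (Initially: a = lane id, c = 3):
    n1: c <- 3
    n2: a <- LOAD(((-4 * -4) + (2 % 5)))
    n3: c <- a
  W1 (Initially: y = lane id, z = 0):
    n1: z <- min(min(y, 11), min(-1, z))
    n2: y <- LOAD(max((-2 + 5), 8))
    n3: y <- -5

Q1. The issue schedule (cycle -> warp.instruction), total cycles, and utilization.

cycle 0: W0.I0
cycle 1: W1.I0
cycle 2: W0.I1
cycle 3: W1.I1
cycle 4: idle
cycle 5: idle
cycle 6: idle
cycle 7: idle
cycle 8: idle
cycle 9: W0.I2
cycle 10: W1.I2

Answer: 11 cycles, utilization 6/11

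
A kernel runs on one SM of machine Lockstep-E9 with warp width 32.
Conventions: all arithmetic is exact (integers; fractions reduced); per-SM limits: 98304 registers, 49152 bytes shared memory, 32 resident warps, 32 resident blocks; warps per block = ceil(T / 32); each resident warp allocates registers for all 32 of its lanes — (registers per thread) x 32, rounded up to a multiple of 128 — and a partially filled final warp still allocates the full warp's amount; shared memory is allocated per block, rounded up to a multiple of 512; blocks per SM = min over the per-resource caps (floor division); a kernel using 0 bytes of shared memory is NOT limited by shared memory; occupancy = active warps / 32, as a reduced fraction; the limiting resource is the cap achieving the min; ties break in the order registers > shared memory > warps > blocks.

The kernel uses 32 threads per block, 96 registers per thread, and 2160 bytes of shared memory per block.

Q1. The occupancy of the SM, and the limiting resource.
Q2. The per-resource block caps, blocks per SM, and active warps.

Answer: occupancy 19/32, limited by shared memory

registers: 32 blocks
shared memory: 19 blocks
warps: 32 blocks
blocks: 32 blocks

Answer: 19 blocks, 19 active warps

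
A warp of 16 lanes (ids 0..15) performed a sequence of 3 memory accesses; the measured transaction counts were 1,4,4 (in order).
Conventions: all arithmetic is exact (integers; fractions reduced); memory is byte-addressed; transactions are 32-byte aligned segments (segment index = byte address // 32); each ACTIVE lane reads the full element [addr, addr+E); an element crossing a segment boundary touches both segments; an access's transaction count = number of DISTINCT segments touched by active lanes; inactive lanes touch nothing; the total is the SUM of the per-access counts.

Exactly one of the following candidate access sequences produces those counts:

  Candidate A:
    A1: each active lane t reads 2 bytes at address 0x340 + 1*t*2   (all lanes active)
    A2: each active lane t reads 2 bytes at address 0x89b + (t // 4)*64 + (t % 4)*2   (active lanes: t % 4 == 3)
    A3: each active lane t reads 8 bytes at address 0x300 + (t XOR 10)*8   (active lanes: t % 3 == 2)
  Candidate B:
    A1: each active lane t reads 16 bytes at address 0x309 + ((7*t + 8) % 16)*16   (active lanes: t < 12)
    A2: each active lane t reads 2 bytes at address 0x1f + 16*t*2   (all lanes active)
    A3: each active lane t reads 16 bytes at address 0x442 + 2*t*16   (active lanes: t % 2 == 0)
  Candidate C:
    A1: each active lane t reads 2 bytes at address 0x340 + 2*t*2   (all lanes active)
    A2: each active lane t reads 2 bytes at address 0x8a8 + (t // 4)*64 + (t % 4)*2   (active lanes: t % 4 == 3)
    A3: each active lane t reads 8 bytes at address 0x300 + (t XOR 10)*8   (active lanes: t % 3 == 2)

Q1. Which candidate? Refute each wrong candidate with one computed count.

B: A1 gives 9 transactions, not 1
C: A1 gives 2 transactions, not 1
A: all counts match (1,4,4)

Answer: A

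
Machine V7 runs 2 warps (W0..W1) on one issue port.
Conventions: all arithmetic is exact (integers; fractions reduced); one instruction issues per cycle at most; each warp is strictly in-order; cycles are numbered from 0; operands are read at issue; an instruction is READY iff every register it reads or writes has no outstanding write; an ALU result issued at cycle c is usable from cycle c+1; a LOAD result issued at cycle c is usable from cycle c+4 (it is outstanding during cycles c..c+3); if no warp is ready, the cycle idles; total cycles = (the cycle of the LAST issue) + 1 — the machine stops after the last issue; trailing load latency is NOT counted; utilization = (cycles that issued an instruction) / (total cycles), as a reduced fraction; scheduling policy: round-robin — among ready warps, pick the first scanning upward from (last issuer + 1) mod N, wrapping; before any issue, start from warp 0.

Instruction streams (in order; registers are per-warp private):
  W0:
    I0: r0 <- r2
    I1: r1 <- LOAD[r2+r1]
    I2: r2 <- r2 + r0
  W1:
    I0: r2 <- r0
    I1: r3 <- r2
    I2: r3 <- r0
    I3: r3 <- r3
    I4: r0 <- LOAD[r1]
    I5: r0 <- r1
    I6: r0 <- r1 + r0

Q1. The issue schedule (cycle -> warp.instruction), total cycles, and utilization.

cycle 0: W0.I0
cycle 1: W1.I0
cycle 2: W0.I1
cycle 3: W1.I1
cycle 4: W0.I2
cycle 5: W1.I2
cycle 6: W1.I3
cycle 7: W1.I4
cycle 8: idle
cycle 9: idle
cycle 10: idle
cycle 11: W1.I5
cycle 12: W1.I6

Answer: 13 cycles, utilization 10/13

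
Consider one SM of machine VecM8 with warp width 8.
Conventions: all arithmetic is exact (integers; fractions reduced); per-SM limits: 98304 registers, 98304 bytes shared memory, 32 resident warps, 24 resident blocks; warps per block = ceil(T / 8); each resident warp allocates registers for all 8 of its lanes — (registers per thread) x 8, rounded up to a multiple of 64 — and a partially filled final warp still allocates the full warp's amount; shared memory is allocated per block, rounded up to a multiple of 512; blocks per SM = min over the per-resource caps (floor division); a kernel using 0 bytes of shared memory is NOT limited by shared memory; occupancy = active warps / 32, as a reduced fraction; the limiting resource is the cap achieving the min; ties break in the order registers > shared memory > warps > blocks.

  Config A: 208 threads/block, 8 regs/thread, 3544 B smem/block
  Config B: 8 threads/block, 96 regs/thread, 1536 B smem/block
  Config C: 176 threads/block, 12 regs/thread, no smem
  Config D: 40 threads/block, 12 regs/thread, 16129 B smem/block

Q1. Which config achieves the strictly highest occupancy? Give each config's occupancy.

occupancies: A 13/16, B 3/4, C 11/16, D 15/16

Answer: D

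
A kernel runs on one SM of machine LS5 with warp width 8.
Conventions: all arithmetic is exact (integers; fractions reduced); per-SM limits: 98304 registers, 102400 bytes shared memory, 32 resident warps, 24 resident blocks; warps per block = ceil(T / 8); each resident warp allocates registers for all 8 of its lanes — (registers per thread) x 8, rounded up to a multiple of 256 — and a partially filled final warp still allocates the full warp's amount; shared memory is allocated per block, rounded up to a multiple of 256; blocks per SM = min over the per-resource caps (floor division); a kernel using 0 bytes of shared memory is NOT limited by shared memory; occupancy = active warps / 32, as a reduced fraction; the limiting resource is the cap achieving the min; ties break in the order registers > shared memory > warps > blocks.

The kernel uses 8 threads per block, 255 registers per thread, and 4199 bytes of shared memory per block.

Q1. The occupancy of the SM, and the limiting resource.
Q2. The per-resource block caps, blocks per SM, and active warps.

Answer: occupancy 23/32, limited by shared memory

registers: 48 blocks
shared memory: 23 blocks
warps: 32 blocks
blocks: 24 blocks

Answer: 23 blocks, 23 active warps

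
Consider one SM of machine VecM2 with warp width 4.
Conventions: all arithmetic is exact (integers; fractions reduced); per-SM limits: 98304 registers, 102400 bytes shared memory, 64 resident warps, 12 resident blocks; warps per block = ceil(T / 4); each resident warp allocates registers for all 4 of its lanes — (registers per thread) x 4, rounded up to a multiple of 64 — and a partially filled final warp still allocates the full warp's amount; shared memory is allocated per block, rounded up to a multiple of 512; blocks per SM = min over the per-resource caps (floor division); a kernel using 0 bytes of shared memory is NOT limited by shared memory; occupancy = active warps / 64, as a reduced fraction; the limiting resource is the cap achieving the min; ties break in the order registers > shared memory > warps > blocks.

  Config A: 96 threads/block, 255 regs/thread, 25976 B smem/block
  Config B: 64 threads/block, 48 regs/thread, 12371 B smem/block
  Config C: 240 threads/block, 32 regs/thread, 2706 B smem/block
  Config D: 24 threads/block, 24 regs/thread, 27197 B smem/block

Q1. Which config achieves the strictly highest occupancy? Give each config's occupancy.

occupancies: A 3/4, B 1, C 15/16, D 9/32

Answer: B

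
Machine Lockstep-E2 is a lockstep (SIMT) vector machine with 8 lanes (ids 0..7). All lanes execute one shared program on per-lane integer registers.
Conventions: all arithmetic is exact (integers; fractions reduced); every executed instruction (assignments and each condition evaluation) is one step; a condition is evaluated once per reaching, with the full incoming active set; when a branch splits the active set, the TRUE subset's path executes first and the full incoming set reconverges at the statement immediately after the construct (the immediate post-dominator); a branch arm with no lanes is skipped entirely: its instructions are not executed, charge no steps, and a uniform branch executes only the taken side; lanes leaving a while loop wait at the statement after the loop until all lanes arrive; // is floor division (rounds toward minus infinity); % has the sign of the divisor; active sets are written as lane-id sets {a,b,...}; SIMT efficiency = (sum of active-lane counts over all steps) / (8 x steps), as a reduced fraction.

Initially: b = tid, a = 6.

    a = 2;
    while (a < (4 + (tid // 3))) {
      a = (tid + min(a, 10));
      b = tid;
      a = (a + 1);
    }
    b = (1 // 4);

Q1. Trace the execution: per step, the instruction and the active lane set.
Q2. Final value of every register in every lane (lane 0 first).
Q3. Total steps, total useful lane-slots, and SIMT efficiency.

step 0: a <- 2                       {0,1,2,3,4,5,6,7}
step 1: eval (a < (4 + (tid // 3)))  {0,1,2,3,4,5,6,7}
step 2: a <- (tid + min(a, 10))      {0,1,2,3,4,5,6,7}
step 3: b <- tid                     {0,1,2,3,4,5,6,7}
step 4: a <- (a + 1)                 {0,1,2,3,4,5,6,7}
step 5: eval (a < (4 + (tid // 3)))  {0,1,2,3,4,5,6,7}
step 6: a <- (tid + min(a, 10))      {0}
step 7: b <- tid                     {0}
step 8: a <- (a + 1)                 {0}
step 9: eval (a < (4 + (tid // 3)))  {0}
step 10: b <- (1 // 4)                {0,1,2,3,4,5,6,7}

Answer: 11 steps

b: 0,0,0,0,0,0,0,0
a: 4,4,5,6,7,8,9,10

steps = 11; useful = 60; efficiency = 60/88 = 15/22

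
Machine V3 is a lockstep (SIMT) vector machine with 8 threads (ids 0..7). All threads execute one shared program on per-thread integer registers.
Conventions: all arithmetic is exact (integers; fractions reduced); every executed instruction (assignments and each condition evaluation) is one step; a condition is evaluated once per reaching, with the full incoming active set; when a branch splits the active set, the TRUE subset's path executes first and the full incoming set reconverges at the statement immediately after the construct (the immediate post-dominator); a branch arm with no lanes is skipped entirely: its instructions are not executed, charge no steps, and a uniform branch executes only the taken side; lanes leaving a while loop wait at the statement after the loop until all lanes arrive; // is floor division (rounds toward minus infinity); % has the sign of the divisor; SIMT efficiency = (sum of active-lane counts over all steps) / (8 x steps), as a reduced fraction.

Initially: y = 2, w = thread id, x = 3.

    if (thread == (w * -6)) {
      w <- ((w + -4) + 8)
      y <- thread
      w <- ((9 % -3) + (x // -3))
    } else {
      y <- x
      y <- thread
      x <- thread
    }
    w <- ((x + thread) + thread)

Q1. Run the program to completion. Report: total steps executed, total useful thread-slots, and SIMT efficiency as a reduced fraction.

Answer: 8 steps, 40 useful, 5/8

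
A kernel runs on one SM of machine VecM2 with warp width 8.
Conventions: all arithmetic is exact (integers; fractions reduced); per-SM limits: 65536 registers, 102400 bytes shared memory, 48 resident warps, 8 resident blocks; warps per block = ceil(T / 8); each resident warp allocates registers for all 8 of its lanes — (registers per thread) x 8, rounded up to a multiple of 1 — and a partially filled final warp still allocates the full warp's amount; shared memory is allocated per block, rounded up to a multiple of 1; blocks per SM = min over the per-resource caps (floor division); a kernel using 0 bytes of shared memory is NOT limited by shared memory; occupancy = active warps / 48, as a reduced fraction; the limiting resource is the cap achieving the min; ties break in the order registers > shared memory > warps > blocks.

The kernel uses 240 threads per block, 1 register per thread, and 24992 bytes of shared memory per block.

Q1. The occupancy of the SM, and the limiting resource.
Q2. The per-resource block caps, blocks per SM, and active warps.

Answer: occupancy 5/8, limited by warps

registers: 273 blocks
shared memory: 4 blocks
warps: 1 block
blocks: 8 blocks

Answer: 1 block, 30 active warps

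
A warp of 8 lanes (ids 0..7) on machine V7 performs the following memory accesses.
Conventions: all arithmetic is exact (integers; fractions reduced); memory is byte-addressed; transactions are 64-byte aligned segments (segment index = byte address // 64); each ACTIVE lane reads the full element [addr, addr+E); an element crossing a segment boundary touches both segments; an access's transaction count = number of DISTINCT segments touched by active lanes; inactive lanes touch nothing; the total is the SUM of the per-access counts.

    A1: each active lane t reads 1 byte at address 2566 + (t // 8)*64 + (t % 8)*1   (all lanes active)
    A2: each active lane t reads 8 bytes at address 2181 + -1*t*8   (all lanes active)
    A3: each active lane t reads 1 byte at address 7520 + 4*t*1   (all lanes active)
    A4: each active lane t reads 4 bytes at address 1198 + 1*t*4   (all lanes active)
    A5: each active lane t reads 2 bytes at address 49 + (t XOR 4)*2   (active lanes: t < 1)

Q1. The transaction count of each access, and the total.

A1: 1 transaction
A2: 2 transactions
A3: 1 transaction
A4: 2 transactions
A5: 1 transaction

Answer: 1,2,1,2,1; total 7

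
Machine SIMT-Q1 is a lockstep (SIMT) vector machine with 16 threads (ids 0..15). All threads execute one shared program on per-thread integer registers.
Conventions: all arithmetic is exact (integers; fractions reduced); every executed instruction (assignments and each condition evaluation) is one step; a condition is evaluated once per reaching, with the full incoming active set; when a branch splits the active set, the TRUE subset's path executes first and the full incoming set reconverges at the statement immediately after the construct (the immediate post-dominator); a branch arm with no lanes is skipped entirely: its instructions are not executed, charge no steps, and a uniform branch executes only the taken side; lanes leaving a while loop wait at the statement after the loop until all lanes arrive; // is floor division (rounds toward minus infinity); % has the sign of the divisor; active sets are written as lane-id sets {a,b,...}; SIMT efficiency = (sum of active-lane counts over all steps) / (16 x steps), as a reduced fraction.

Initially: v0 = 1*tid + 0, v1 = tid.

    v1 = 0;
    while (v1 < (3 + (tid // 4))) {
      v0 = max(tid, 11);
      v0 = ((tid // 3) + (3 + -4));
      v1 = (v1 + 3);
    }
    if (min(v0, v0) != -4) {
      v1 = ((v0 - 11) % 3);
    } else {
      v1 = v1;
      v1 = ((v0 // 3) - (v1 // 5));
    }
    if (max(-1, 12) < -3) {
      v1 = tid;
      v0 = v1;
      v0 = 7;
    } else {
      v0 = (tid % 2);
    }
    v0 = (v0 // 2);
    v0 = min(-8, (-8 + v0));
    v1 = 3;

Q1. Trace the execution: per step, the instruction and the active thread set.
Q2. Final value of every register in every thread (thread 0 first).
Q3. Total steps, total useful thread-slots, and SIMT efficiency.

step 0: v1 <- 0                      {0,1,2,3,4,5,6,7,8,9,10,11,12,13,14,15}
step 1: eval (v1 < (3 + (tid // 4))) {0,1,2,3,4,5,6,7,8,9,10,11,12,13,14,15}
step 2: v0 <- max(tid, 11)           {0,1,2,3,4,5,6,7,8,9,10,11,12,13,14,15}
step 3: v0 <- ((tid // 3) + (3 + -4)) {0,1,2,3,4,5,6,7,8,9,10,11,12,13,14,15}
step 4: v1 <- (v1 + 3)               {0,1,2,3,4,5,6,7,8,9,10,11,12,13,14,15}
step 5: eval (v1 < (3 + (tid // 4))) {0,1,2,3,4,5,6,7,8,9,10,11,12,13,14,15}
step 6: v0 <- max(tid, 11)           {4,5,6,7,8,9,10,11,12,13,14,15}
step 7: v0 <- ((tid // 3) + (3 + -4)) {4,5,6,7,8,9,10,11,12,13,14,15}
step 8: v1 <- (v1 + 3)               {4,5,6,7,8,9,10,11,12,13,14,15}
step 9: eval (v1 < (3 + (tid // 4))) {4,5,6,7,8,9,10,11,12,13,14,15}
step 10: eval (min(v0, v0) != -4)     {0,1,2,3,4,5,6,7,8,9,10,11,12,13,14,15}
step 11: v1 <- ((v0 - 11) % 3)        {0,1,2,3,4,5,6,7,8,9,10,11,12,13,14,15}
step 12: eval (max(-1, 12) < -3)      {0,1,2,3,4,5,6,7,8,9,10,11,12,13,14,15}
step 13: v0 <- (tid % 2)              {0,1,2,3,4,5,6,7,8,9,10,11,12,13,14,15}
step 14: v0 <- (v0 // 2)              {0,1,2,3,4,5,6,7,8,9,10,11,12,13,14,15}
step 15: v0 <- min(-8, (-8 + v0))     {0,1,2,3,4,5,6,7,8,9,10,11,12,13,14,15}
step 16: v1 <- 3                      {0,1,2,3,4,5,6,7,8,9,10,11,12,13,14,15}

Answer: 17 steps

v0: -8,-8,-8,-8,-8,-8,-8,-8,-8,-8,-8,-8,-8,-8,-8,-8
v1: 3,3,3,3,3,3,3,3,3,3,3,3,3,3,3,3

steps = 17; useful = 256; efficiency = 256/272 = 16/17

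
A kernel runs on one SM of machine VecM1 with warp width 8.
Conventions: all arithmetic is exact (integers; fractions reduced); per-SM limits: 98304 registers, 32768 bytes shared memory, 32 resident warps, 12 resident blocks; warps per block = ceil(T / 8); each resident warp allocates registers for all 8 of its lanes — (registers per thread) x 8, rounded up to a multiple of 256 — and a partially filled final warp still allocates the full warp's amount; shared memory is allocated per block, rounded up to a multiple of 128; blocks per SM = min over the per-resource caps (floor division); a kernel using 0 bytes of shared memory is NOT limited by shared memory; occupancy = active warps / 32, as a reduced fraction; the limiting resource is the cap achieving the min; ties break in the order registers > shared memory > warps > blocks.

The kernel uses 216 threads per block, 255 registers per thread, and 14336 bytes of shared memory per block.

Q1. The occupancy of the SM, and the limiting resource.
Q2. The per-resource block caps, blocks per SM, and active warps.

Answer: occupancy 27/32, limited by registers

registers: 1 block
shared memory: 2 blocks
warps: 1 block
blocks: 12 blocks

Answer: 1 block, 27 active warps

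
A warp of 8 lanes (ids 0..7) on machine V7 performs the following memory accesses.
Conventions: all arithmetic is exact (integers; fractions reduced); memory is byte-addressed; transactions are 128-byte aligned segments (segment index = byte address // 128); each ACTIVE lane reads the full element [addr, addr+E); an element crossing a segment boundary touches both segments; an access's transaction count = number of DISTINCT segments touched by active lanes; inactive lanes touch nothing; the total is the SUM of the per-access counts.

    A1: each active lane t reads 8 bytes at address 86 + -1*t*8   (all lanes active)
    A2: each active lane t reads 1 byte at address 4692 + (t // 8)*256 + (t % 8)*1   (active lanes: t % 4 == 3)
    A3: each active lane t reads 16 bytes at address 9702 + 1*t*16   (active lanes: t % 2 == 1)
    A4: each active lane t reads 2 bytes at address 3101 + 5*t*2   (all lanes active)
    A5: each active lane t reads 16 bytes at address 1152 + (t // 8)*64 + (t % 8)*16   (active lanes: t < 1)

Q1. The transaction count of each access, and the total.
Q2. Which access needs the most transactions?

A1: 1 transaction
A2: 1 transaction
A3: 2 transactions
A4: 1 transaction
A5: 1 transaction

Answer: 1,1,2,1,1; total 6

Answer: A3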